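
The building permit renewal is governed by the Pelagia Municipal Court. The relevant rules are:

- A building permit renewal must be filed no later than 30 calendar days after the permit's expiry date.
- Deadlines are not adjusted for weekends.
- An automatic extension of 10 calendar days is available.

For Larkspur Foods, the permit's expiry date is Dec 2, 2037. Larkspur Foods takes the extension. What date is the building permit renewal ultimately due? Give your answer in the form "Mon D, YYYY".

Adding 30 calendar days to Dec 2, 2037 gives Jan 1, 2038.
No adjustment is made for weekends or holidays, so Jan 1, 2038 stands.
The 10-calendar-day extension moves the deadline from Jan 1, 2038 to Jan 11, 2038.
Jan 11, 2038 falls on a Monday. The rules make no weekend/holiday allowance, so it remains Jan 11, 2038.
So the filing is due Jan 11, 2038.

Jan 11, 2038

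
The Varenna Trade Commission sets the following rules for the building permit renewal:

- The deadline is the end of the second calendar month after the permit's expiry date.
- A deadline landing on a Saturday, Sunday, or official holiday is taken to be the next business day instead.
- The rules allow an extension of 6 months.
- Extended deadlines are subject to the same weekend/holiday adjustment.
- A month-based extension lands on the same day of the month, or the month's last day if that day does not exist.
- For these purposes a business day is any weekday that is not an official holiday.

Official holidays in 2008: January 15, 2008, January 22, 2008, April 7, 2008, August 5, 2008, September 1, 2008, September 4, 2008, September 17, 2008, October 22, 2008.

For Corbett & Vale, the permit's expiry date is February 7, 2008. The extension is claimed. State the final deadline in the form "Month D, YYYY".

The second month after February 7, 2008 is April 2008, whose last day is April 30, 2008.
April 30, 2008 is a Wednesday and not a listed holiday, so it stands.
Add 6 months to April 30, 2008: October 30, 2008.
October 30, 2008 (Thursday) is already a business day.
Deadline: October 30, 2008.

October 30, 2008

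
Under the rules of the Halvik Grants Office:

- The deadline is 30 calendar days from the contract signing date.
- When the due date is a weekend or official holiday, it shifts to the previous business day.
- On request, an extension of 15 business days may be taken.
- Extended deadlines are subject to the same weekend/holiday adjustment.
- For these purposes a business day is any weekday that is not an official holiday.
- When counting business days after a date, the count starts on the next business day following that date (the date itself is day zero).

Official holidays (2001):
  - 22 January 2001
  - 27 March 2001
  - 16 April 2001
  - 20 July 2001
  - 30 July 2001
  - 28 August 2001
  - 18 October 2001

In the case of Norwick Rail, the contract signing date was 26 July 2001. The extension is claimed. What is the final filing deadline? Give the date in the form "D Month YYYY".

Adding 30 calendar days to 26 July 2001 gives 25 August 2001.
25 August 2001 falls on a Saturday. Rolling to the preceding business day gives 24 August 2001, a Friday.
Applying the 15-business-day extension: 15 business days after 24 August 2001 is 17 September 2001.
17 September 2001 is a Monday and not a listed holiday, so it stands.
The final due date is 17 September 2001.

17 September 2001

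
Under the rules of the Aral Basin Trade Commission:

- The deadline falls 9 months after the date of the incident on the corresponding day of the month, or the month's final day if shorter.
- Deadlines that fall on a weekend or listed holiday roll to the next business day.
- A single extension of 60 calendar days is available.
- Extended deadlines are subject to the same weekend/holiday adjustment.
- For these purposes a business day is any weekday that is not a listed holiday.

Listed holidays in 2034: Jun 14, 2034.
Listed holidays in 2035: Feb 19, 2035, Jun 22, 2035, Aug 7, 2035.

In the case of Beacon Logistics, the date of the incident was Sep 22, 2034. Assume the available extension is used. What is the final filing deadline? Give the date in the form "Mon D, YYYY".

Moving 9 months forward from Sep 22, 2034 on the corresponding day gives Jun 22, 2035.
Because Jun 22, 2035 is a listed holiday, the deadline becomes Jun 25, 2035 (Monday).
Add the 60 calendar-day extension to Jun 25, 2035: Aug 24, 2035.
Aug 24, 2035 is a Friday and not a listed holiday, so it stands.
So the filing is due Aug 24, 2035.

Aug 24, 2035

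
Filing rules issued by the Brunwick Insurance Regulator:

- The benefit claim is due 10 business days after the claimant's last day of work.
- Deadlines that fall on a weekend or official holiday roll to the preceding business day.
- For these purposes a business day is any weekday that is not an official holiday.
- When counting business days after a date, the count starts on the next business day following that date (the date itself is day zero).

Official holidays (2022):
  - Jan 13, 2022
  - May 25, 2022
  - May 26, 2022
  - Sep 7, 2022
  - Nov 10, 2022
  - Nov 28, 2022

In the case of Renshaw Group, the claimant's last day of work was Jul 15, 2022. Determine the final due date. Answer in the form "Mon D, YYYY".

Starting the day after Jul 15, 2022 and counting 10 business days lands on Jul 29, 2022.
Since Jul 29, 2022 is a Friday and not a holiday, the date is unchanged.
Final deadline: Jul 29, 2022.

Jul 29, 2022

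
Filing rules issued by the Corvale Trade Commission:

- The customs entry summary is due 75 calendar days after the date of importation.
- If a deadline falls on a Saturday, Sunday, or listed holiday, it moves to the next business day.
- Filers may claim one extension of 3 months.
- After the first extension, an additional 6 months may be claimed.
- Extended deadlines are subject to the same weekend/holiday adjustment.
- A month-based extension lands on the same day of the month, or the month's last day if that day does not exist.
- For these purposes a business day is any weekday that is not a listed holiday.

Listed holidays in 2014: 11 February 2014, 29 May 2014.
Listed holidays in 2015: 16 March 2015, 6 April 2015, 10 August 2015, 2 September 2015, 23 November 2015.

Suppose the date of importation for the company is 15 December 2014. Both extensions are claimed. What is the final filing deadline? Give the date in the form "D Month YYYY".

Trigger date 15 December 2014 + 75 calendar days = 28 February 2015.
28 February 2015 falls on a Saturday. Rolling to the next business day gives 2 March 2015, a Monday.
The 3 months extension carries 2 March 2015 to 2 June 2015.
2 June 2015 falls on a Tuesday, which is a business day, so no adjustment is needed.
Applying the 6 months extension: 6 months after 2 June 2015 is 2 December 2015.
2 December 2015 is a Wednesday and not a listed holiday, so it stands.
The final due date is 2 December 2015.

2 December 2015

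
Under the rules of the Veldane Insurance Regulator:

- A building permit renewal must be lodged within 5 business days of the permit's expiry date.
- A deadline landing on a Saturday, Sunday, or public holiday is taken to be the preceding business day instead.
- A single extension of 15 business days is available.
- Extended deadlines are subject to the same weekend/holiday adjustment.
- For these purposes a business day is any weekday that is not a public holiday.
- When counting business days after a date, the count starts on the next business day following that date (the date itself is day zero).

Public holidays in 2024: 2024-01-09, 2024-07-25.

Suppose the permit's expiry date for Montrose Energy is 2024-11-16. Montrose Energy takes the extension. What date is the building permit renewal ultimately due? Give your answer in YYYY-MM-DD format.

5 business days after 2024-11-16, excluding weekends and holidays, is 2024-11-22.
Since 2024-11-22 is a Friday and not a holiday, the date is unchanged.
The 15-business-day extension runs from 2024-11-22 to 2024-12-13.
Since 2024-12-13 is a Friday and not a holiday, the date is unchanged.
The final due date is 2024-12-13.

2024-12-13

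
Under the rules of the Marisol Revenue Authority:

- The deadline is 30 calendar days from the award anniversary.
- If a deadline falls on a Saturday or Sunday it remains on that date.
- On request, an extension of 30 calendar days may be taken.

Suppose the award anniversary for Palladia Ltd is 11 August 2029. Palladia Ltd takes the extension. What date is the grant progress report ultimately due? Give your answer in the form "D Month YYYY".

From 11 August 2029, 30 calendar days later is 10 September 2029.
No adjustment is made for weekends or holidays, so 10 September 2029 stands.
The 30-calendar-day extension moves the deadline from 10 September 2029 to 10 October 2029.
No adjustment is made for weekends or holidays, so 10 October 2029 stands.
So the filing is due 10 October 2029.

10 October 2029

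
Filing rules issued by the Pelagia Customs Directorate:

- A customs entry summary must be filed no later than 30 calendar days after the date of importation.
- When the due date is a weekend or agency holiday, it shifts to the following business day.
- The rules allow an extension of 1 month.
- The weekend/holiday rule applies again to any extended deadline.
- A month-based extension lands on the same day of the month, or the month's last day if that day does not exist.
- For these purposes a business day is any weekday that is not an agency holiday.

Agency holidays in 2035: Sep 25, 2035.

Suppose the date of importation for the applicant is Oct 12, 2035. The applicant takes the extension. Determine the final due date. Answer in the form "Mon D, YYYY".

30 calendar days after Oct 12, 2035 is Nov 11, 2035.
Because Nov 11, 2035 is a Sunday, the deadline becomes Nov 12, 2035 (Monday).
Add 1 month to Nov 12, 2035: Dec 12, 2035.
Dec 12, 2035 (Wednesday) is already a business day.
Final deadline: Dec 12, 2035.

Dec 12, 2035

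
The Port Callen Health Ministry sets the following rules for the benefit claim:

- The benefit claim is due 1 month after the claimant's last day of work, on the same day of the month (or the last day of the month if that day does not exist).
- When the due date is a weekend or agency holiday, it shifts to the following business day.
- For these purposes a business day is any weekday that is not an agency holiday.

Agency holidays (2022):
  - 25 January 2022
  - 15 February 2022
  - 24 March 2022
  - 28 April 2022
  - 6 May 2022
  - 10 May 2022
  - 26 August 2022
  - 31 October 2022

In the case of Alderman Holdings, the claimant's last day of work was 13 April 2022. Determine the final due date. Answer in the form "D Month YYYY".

Moving 1 month forward from 13 April 2022 on the corresponding day gives 13 May 2022.
13 May 2022 is a Friday and not a listed holiday, so it stands.
Deadline: 13 May 2022.

13 May 2022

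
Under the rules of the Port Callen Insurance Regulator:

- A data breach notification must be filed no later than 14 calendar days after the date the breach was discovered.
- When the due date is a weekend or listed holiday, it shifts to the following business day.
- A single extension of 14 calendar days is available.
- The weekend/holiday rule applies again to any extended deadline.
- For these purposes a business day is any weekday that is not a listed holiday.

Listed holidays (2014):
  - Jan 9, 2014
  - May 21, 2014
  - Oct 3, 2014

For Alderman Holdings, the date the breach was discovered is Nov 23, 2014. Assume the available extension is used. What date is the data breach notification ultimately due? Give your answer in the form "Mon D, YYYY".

Dec 22, 2014

14 calendar days after Nov 23, 2014 is Dec 7, 2014.
Because Dec 7, 2014 is a Sunday, the deadline becomes Dec 8, 2014 (Monday).
Add the 14 calendar-day extension to Dec 8, 2014: Dec 22, 2014.
Since Dec 22, 2014 is a Monday and not a holiday, the date is unchanged.
So the filing is due Dec 22, 2014.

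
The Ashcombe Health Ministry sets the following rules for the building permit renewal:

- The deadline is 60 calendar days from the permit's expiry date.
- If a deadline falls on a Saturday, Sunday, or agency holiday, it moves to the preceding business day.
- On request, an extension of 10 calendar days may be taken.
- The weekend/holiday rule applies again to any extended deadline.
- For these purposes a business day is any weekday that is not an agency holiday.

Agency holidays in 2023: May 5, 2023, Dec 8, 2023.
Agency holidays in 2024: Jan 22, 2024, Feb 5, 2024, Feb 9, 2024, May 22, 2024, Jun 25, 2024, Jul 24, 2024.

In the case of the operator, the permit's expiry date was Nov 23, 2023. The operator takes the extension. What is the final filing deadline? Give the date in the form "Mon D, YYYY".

Jan 29, 2024

From Nov 23, 2023, 60 calendar days later is Jan 22, 2024.
Because Jan 22, 2024 is a listed holiday, the deadline becomes Jan 19, 2024 (Friday).
Applying the 10-calendar-day extension: Jan 19, 2024 + 10 days = Jan 29, 2024.
Jan 29, 2024 (Monday) is already a business day.
Deadline: Jan 29, 2024.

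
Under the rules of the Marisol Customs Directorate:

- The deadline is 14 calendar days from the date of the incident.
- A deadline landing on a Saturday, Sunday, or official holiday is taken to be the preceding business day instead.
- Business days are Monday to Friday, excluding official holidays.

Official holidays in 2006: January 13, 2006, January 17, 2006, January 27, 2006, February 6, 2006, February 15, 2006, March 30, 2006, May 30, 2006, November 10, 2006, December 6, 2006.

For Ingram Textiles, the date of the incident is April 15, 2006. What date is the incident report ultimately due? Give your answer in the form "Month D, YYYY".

14 calendar days after April 15, 2006 is April 29, 2006.
Because April 29, 2006 is a Saturday, the deadline becomes April 28, 2006 (Friday).
Final deadline: April 28, 2006.

April 28, 2006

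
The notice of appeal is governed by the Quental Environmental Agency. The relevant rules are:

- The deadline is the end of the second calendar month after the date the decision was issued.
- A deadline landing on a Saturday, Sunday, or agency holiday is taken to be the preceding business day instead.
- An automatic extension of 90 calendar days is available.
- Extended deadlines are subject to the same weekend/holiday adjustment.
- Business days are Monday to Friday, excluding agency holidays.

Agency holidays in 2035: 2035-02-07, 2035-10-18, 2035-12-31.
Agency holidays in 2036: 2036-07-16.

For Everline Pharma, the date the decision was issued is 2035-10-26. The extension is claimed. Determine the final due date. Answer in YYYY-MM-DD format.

2036-03-27

The second month after 2035-10-26 is December 2035, whose last day is 2035-12-31.
2035-12-31 is a listed holiday, so it moves to the preceding business day, 2035-12-28 (Friday).
Add the 90 calendar-day extension to 2035-12-28: 2036-03-27.
2036-03-27 is a Thursday and not a listed holiday, so it stands.
Final deadline: 2036-03-27.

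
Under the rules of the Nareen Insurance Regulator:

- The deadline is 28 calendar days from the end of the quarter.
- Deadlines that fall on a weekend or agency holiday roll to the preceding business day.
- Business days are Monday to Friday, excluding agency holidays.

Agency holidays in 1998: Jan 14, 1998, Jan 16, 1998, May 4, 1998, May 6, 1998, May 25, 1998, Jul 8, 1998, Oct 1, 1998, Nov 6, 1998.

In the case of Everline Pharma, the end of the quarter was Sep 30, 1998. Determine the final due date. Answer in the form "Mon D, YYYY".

Oct 28, 1998

Adding 28 calendar days to Sep 30, 1998 gives Oct 28, 1998.
Oct 28, 1998 falls on a Wednesday, which is a business day, so no adjustment is needed.
So the filing is due Oct 28, 1998.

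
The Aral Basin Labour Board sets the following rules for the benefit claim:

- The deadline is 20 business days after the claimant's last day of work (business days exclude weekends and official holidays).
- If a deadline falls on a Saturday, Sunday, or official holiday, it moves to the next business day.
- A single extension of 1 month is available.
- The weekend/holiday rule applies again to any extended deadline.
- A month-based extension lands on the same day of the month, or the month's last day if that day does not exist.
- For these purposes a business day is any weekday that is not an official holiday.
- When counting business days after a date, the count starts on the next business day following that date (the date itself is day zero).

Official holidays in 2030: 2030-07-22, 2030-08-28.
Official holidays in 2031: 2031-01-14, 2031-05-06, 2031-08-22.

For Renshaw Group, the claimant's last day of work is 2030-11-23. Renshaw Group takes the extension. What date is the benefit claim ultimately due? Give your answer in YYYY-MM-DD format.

2031-01-20

Counting 20 business days after 2030-11-23 (skipping weekends and listed holidays) reaches 2030-12-20.
2030-12-20 (Friday) is already a business day.
The 1 month extension carries 2030-12-20 to 2031-01-20.
2031-01-20 is a Monday and not a listed holiday, so it stands.
So the filing is due 2031-01-20.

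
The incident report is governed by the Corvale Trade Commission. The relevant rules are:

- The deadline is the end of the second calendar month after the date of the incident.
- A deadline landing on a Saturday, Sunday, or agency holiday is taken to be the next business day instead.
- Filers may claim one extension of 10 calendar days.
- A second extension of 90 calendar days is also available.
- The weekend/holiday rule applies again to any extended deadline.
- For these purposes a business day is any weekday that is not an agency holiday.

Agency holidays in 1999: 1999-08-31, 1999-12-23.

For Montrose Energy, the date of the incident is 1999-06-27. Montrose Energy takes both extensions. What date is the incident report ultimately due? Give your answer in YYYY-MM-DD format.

1999-12-13

2 months after 1999-06-27 falls in August 1999; the last day of that month is 1999-08-31.
Because 1999-08-31 is a listed holiday, the deadline becomes 1999-09-01 (Wednesday).
Add the 10 calendar-day extension to 1999-09-01: 1999-09-11.
1999-09-11 falls on a Saturday. Rolling to the next business day gives 1999-09-13, a Monday.
Add the 90 calendar-day extension to 1999-09-13: 1999-12-12.
Because 1999-12-12 is a Sunday, the deadline becomes 1999-12-13 (Monday).
So the filing is due 1999-12-13.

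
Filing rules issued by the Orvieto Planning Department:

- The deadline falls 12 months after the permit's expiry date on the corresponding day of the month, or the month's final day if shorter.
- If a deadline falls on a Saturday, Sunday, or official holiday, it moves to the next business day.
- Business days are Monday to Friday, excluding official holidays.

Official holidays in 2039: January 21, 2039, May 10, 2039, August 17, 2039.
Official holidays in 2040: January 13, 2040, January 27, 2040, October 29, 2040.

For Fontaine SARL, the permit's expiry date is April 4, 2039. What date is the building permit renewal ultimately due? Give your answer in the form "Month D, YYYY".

Moving 12 months forward from April 4, 2039 on the corresponding day gives April 4, 2040.
Since April 4, 2040 is a Wednesday and not a holiday, the date is unchanged.
The final due date is April 4, 2040.

April 4, 2040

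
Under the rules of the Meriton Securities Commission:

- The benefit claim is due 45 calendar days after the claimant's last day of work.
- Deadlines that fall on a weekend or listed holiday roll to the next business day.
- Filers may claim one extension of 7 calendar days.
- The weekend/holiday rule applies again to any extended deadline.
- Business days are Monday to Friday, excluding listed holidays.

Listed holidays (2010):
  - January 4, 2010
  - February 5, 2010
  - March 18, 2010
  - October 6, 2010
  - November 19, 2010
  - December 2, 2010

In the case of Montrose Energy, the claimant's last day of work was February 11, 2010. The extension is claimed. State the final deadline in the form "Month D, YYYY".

Adding 45 calendar days to February 11, 2010 gives March 28, 2010.
March 28, 2010 falls on a Sunday. Rolling to the next business day gives March 29, 2010, a Monday.
Applying the 7-calendar-day extension: March 29, 2010 + 7 days = April 5, 2010.
Since April 5, 2010 is a Monday and not a holiday, the date is unchanged.
Final deadline: April 5, 2010.

April 5, 2010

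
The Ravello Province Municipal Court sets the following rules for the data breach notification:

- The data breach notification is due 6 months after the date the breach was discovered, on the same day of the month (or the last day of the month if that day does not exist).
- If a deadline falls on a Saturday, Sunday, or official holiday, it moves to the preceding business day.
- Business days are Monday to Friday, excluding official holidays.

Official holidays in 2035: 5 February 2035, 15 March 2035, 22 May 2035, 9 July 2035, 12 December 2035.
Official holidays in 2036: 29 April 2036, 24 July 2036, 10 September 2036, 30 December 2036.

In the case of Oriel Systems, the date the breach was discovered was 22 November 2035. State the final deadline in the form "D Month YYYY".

22 May 2036

6 months from 22 November 2035 is 22 May 2036.
22 May 2036 (Thursday) is already a business day.
So the filing is due 22 May 2036.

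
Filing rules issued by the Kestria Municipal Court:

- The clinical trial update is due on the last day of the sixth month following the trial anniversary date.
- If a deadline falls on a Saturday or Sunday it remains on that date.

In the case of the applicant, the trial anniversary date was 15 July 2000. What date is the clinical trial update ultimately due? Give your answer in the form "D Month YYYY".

31 January 2001

The sixth month after 15 July 2000 is January 2001, whose last day is 31 January 2001.
31 January 2001 falls on a Wednesday. The rules make no weekend/holiday allowance, so it remains 31 January 2001.
So the filing is due 31 January 2001.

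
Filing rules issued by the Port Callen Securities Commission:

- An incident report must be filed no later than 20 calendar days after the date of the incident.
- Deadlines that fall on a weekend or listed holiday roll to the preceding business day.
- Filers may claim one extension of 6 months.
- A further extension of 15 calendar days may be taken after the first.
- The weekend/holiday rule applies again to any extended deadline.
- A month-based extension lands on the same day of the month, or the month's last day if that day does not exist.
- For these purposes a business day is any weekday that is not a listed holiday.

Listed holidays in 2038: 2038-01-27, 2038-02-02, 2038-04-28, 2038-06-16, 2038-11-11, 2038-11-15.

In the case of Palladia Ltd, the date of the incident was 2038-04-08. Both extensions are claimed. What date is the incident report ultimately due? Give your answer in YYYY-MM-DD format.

Adding 20 calendar days to 2038-04-08 gives 2038-04-28.
Because 2038-04-28 is a listed holiday, the deadline becomes 2038-04-27 (Tuesday).
Applying the 6 months extension: 6 months after 2038-04-27 is 2038-10-27.
Since 2038-10-27 is a Wednesday and not a holiday, the date is unchanged.
Add the 15 calendar-day extension to 2038-10-27: 2038-11-11.
2038-11-11 falls on a listed holiday. Rolling to the preceding business day gives 2038-11-10, a Wednesday.
Deadline: 2038-11-10.

2038-11-10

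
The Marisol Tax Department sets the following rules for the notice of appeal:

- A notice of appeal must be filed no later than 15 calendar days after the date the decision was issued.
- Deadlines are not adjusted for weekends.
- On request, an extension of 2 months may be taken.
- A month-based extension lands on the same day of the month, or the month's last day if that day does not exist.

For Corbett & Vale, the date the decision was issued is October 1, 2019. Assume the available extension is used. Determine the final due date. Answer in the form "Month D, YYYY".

From October 1, 2019, 15 calendar days later is October 16, 2019.
October 16, 2019 falls on a Wednesday. The rules make no weekend/holiday allowance, so it remains October 16, 2019.
Add 2 months to October 16, 2019: December 16, 2019.
December 16, 2019 is a Monday; no weekend or holiday adjustment applies.
Final deadline: December 16, 2019.

December 16, 2019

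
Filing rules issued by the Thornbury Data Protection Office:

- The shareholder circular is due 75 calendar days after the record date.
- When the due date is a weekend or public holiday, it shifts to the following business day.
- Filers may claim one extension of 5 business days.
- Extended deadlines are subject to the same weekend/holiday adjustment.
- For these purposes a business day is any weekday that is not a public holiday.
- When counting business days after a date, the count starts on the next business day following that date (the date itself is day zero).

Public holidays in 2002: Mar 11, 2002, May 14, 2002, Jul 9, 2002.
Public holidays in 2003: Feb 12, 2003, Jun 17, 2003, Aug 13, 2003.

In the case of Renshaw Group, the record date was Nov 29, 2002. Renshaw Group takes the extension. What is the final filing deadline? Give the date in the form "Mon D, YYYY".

Trigger date Nov 29, 2002 + 75 calendar days = Feb 12, 2003.
Feb 12, 2003 falls on a listed holiday. Rolling to the next business day gives Feb 13, 2003, a Thursday.
The 5-business-day extension runs from Feb 13, 2003 to Feb 20, 2003.
Feb 20, 2003 (Thursday) is already a business day.
Deadline: Feb 20, 2003.

Feb 20, 2003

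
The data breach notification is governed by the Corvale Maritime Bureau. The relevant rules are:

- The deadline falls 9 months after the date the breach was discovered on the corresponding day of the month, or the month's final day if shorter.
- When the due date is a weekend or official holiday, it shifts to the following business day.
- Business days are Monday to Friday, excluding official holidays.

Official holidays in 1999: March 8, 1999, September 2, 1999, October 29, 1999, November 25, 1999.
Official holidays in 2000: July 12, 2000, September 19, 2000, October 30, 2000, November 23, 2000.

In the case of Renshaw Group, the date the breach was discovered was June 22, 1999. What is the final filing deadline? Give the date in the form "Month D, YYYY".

March 22, 2000

Moving 9 months forward from June 22, 1999 on the corresponding day gives March 22, 2000.
March 22, 2000 is a Wednesday and not a listed holiday, so it stands.
So the filing is due March 22, 2000.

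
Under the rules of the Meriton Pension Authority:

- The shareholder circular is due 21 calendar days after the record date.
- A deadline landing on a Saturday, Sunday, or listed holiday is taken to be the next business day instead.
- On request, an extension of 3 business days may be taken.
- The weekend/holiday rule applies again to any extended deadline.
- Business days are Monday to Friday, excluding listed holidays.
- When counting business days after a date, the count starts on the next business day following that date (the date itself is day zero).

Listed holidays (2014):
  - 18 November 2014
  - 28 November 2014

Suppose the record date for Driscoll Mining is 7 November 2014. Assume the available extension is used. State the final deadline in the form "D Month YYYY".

From 7 November 2014, 21 calendar days later is 28 November 2014.
28 November 2014 is a listed holiday, so it moves to the next business day, 1 December 2014 (Monday).
The 3-business-day extension runs from 1 December 2014 to 4 December 2014.
4 December 2014 falls on a Thursday, which is a business day, so no adjustment is needed.
So the filing is due 4 December 2014.

4 December 2014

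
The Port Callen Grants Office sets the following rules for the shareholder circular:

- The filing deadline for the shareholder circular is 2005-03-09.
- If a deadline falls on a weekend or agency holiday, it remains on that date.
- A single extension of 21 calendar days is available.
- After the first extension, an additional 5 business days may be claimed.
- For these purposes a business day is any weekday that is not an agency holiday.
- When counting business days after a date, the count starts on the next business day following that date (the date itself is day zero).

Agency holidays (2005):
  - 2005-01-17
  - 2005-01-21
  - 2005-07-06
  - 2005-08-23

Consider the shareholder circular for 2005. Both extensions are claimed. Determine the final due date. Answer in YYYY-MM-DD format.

The statutory due date is 2005-03-09.
2005-03-09 falls on a Wednesday. The rules make no weekend/holiday allowance, so it remains 2005-03-09.
Add the 21 calendar-day extension to 2005-03-09: 2005-03-30.
2005-03-30 falls on a Wednesday. The rules make no weekend/holiday allowance, so it remains 2005-03-30.
The 5-business-day extension runs from 2005-03-30 to 2005-04-06.
No adjustment is made for weekends or holidays, so 2005-04-06 stands.
The final due date is 2005-04-06.

2005-04-06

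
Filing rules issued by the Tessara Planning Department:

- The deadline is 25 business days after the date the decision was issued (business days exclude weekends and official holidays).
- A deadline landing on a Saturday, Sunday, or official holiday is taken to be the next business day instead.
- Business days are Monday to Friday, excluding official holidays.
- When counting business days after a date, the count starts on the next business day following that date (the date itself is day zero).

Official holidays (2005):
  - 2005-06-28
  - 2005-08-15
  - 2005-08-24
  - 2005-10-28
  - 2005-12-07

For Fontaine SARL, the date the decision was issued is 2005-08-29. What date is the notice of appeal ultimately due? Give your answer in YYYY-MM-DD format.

2005-10-03

25 business days after 2005-08-29, excluding weekends and holidays, is 2005-10-03.
2005-10-03 (Monday) is already a business day.
So the filing is due 2005-10-03.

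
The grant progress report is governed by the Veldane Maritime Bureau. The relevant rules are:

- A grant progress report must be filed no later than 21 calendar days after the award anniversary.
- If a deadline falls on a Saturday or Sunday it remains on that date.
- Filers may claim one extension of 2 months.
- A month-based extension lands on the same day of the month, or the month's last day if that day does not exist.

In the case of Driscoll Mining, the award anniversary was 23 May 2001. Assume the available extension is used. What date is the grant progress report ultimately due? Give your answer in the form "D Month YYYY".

13 August 2001

From 23 May 2001, 21 calendar days later is 13 June 2001.
13 June 2001 is a Wednesday; no weekend or holiday adjustment applies.
Add 2 months to 13 June 2001: 13 August 2001.
13 August 2001 falls on a Monday. The rules make no weekend/holiday allowance, so it remains 13 August 2001.
The final due date is 13 August 2001.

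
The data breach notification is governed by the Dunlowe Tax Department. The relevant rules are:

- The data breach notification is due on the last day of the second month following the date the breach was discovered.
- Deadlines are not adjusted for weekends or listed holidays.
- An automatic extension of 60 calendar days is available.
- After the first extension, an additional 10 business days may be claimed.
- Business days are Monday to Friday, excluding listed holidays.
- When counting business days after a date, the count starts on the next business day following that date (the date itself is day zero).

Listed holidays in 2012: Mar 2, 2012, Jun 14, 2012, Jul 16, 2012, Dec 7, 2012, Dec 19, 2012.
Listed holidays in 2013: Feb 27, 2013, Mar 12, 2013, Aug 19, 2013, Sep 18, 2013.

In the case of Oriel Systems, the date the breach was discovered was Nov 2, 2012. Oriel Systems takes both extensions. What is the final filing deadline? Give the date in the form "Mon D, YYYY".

Apr 15, 2013

2 months after Nov 2, 2012 falls in January 2013; the last day of that month is Jan 31, 2013.
Jan 31, 2013 is a Thursday; no weekend or holiday adjustment applies.
With the 60-day extension, Jan 31, 2013 becomes Apr 1, 2013.
No adjustment is made for weekends or holidays, so Apr 1, 2013 stands.
Applying the 10-business-day extension: 10 business days after Apr 1, 2013 is Apr 15, 2013.
Apr 15, 2013 is a Monday; no weekend or holiday adjustment applies.
Final deadline: Apr 15, 2013.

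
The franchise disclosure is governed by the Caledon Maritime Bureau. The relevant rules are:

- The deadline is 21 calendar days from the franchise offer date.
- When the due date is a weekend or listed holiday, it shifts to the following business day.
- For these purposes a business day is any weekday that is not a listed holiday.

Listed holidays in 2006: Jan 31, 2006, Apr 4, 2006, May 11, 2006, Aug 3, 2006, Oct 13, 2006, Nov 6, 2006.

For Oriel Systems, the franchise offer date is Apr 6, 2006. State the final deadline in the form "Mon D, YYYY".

Apr 27, 2006

Trigger date Apr 6, 2006 + 21 calendar days = Apr 27, 2006.
Since Apr 27, 2006 is a Thursday and not a holiday, the date is unchanged.
Deadline: Apr 27, 2006.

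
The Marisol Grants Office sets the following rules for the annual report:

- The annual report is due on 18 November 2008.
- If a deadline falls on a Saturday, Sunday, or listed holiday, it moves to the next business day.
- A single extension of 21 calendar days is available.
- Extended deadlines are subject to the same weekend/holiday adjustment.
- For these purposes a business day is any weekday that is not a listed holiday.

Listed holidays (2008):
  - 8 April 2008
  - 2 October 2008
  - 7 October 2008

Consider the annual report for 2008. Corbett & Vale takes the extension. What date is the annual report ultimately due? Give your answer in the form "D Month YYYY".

9 December 2008

The statutory due date is 18 November 2008.
18 November 2008 is a Tuesday and not a listed holiday, so it stands.
The 21-calendar-day extension moves the deadline from 18 November 2008 to 9 December 2008.
9 December 2008 is a Tuesday and not a listed holiday, so it stands.
Final deadline: 9 December 2008.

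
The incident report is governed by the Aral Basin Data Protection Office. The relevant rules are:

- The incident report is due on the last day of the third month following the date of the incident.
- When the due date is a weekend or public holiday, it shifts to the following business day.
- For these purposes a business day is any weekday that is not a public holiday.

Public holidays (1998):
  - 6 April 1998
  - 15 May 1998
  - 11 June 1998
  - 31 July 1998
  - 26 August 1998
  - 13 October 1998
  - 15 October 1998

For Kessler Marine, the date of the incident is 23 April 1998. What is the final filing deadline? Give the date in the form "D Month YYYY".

3 months after 23 April 1998 falls in July 1998; the last day of that month is 31 July 1998.
31 July 1998 is a listed holiday, so it moves to the next business day, 3 August 1998 (Monday).
So the filing is due 3 August 1998.

3 August 1998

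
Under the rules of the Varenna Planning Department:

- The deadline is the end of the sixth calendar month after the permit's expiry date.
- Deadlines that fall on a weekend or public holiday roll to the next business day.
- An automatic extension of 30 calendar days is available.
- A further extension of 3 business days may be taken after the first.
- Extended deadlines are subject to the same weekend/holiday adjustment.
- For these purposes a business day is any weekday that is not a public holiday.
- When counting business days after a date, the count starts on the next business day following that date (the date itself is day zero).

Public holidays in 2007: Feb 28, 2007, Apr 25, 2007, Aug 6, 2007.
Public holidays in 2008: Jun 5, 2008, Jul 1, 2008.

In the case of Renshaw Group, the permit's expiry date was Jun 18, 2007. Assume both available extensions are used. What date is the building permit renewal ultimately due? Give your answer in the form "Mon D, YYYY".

The sixth month after Jun 18, 2007 is December 2007, whose last day is Dec 31, 2007.
Dec 31, 2007 falls on a Monday, which is a business day, so no adjustment is needed.
Applying the 30-calendar-day extension: Dec 31, 2007 + 30 days = Jan 30, 2008.
Since Jan 30, 2008 is a Wednesday and not a holiday, the date is unchanged.
Counting 3 further business days from Jan 30, 2008 reaches Feb 4, 2008.
Feb 4, 2008 falls on a Monday, which is a business day, so no adjustment is needed.
Deadline: Feb 4, 2008.

Feb 4, 2008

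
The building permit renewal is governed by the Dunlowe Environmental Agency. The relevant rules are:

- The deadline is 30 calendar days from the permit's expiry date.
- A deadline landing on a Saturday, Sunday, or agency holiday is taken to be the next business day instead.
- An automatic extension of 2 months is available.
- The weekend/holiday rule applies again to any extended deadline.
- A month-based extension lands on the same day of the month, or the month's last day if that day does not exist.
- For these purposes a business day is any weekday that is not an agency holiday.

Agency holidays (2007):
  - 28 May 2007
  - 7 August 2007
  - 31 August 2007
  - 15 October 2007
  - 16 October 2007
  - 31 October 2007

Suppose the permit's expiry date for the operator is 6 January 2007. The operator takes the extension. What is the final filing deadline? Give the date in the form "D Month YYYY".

5 April 2007

30 calendar days after 6 January 2007 is 5 February 2007.
5 February 2007 is a Monday and not a listed holiday, so it stands.
Add 2 months to 5 February 2007: 5 April 2007.
5 April 2007 is a Thursday and not a listed holiday, so it stands.
Final deadline: 5 April 2007.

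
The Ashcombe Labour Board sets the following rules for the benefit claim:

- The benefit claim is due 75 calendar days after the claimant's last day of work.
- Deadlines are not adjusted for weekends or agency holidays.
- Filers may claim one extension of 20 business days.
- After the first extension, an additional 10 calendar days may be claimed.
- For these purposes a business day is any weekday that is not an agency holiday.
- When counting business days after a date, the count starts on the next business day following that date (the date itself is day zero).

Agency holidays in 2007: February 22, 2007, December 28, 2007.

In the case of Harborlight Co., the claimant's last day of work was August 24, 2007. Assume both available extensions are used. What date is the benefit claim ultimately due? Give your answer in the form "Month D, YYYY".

December 15, 2007

Adding 75 calendar days to August 24, 2007 gives November 7, 2007.
November 7, 2007 is a Wednesday; no weekend or holiday adjustment applies.
Applying the 20-business-day extension: 20 business days after November 7, 2007 is December 5, 2007.
December 5, 2007 is a Wednesday; no weekend or holiday adjustment applies.
The 10-calendar-day extension moves the deadline from December 5, 2007 to December 15, 2007.
December 15, 2007 is a Saturday; no weekend or holiday adjustment applies.
So the filing is due December 15, 2007.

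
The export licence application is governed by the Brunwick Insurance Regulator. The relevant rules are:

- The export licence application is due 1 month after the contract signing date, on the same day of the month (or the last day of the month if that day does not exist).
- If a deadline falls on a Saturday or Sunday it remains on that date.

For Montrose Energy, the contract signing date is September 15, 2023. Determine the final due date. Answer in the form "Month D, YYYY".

Moving 1 month forward from September 15, 2023 on the corresponding day gives October 15, 2023.
October 15, 2023 is a Sunday; no weekend or holiday adjustment applies.
The final due date is October 15, 2023.

October 15, 2023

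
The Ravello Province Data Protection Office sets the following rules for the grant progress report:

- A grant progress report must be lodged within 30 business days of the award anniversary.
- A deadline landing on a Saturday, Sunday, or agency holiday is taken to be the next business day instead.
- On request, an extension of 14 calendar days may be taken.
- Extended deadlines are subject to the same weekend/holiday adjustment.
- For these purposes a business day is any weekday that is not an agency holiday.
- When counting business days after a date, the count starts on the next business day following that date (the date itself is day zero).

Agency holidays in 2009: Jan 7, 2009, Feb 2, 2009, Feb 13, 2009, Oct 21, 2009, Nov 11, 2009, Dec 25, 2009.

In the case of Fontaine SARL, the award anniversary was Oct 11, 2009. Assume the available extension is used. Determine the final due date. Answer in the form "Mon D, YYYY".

Dec 8, 2009

Starting the day after Oct 11, 2009 and counting 30 business days lands on Nov 24, 2009.
Nov 24, 2009 (Tuesday) is already a business day.
With the 14-day extension, Nov 24, 2009 becomes Dec 8, 2009.
Dec 8, 2009 is a Tuesday and not a listed holiday, so it stands.
So the filing is due Dec 8, 2009.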